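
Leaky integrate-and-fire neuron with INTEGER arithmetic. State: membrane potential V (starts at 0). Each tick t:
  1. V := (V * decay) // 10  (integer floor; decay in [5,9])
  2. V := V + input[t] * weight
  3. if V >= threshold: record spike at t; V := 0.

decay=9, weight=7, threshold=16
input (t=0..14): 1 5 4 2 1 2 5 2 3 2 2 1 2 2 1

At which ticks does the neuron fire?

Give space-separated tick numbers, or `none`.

Answer: 1 2 4 6 8 10 12 14

Derivation:
t=0: input=1 -> V=7
t=1: input=5 -> V=0 FIRE
t=2: input=4 -> V=0 FIRE
t=3: input=2 -> V=14
t=4: input=1 -> V=0 FIRE
t=5: input=2 -> V=14
t=6: input=5 -> V=0 FIRE
t=7: input=2 -> V=14
t=8: input=3 -> V=0 FIRE
t=9: input=2 -> V=14
t=10: input=2 -> V=0 FIRE
t=11: input=1 -> V=7
t=12: input=2 -> V=0 FIRE
t=13: input=2 -> V=14
t=14: input=1 -> V=0 FIRE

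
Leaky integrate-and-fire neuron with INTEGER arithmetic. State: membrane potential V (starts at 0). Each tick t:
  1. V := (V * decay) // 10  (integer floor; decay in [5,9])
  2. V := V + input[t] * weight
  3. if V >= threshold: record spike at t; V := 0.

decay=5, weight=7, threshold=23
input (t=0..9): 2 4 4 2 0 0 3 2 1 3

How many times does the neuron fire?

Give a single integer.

Answer: 4

Derivation:
t=0: input=2 -> V=14
t=1: input=4 -> V=0 FIRE
t=2: input=4 -> V=0 FIRE
t=3: input=2 -> V=14
t=4: input=0 -> V=7
t=5: input=0 -> V=3
t=6: input=3 -> V=22
t=7: input=2 -> V=0 FIRE
t=8: input=1 -> V=7
t=9: input=3 -> V=0 FIRE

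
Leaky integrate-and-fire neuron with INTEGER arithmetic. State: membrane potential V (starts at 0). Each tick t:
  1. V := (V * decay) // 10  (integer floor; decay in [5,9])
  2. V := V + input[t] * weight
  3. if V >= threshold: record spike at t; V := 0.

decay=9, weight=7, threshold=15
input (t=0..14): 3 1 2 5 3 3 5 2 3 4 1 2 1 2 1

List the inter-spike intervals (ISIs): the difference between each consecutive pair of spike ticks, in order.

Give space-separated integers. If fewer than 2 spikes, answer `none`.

Answer: 2 1 1 1 1 2 1 2 2

Derivation:
t=0: input=3 -> V=0 FIRE
t=1: input=1 -> V=7
t=2: input=2 -> V=0 FIRE
t=3: input=5 -> V=0 FIRE
t=4: input=3 -> V=0 FIRE
t=5: input=3 -> V=0 FIRE
t=6: input=5 -> V=0 FIRE
t=7: input=2 -> V=14
t=8: input=3 -> V=0 FIRE
t=9: input=4 -> V=0 FIRE
t=10: input=1 -> V=7
t=11: input=2 -> V=0 FIRE
t=12: input=1 -> V=7
t=13: input=2 -> V=0 FIRE
t=14: input=1 -> V=7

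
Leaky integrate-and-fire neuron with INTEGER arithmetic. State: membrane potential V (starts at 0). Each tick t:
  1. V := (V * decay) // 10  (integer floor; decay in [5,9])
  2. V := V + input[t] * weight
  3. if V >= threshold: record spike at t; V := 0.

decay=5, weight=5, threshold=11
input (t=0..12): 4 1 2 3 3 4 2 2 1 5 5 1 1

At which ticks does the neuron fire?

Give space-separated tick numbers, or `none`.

t=0: input=4 -> V=0 FIRE
t=1: input=1 -> V=5
t=2: input=2 -> V=0 FIRE
t=3: input=3 -> V=0 FIRE
t=4: input=3 -> V=0 FIRE
t=5: input=4 -> V=0 FIRE
t=6: input=2 -> V=10
t=7: input=2 -> V=0 FIRE
t=8: input=1 -> V=5
t=9: input=5 -> V=0 FIRE
t=10: input=5 -> V=0 FIRE
t=11: input=1 -> V=5
t=12: input=1 -> V=7

Answer: 0 2 3 4 5 7 9 10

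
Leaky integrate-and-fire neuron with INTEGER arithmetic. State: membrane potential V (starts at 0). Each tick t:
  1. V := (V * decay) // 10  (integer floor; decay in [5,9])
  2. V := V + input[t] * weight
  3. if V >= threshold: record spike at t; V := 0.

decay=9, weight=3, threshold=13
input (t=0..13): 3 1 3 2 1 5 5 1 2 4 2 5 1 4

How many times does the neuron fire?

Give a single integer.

t=0: input=3 -> V=9
t=1: input=1 -> V=11
t=2: input=3 -> V=0 FIRE
t=3: input=2 -> V=6
t=4: input=1 -> V=8
t=5: input=5 -> V=0 FIRE
t=6: input=5 -> V=0 FIRE
t=7: input=1 -> V=3
t=8: input=2 -> V=8
t=9: input=4 -> V=0 FIRE
t=10: input=2 -> V=6
t=11: input=5 -> V=0 FIRE
t=12: input=1 -> V=3
t=13: input=4 -> V=0 FIRE

Answer: 6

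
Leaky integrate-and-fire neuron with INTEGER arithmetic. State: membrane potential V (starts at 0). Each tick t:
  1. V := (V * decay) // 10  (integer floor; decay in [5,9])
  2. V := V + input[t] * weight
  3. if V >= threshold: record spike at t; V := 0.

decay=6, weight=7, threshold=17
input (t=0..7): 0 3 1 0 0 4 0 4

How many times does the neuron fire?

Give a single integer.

t=0: input=0 -> V=0
t=1: input=3 -> V=0 FIRE
t=2: input=1 -> V=7
t=3: input=0 -> V=4
t=4: input=0 -> V=2
t=5: input=4 -> V=0 FIRE
t=6: input=0 -> V=0
t=7: input=4 -> V=0 FIRE

Answer: 3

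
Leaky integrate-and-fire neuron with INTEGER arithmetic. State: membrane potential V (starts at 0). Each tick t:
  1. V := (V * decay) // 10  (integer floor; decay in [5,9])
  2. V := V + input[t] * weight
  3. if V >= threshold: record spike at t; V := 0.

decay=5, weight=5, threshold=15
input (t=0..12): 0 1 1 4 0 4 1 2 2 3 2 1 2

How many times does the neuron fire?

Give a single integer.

Answer: 5

Derivation:
t=0: input=0 -> V=0
t=1: input=1 -> V=5
t=2: input=1 -> V=7
t=3: input=4 -> V=0 FIRE
t=4: input=0 -> V=0
t=5: input=4 -> V=0 FIRE
t=6: input=1 -> V=5
t=7: input=2 -> V=12
t=8: input=2 -> V=0 FIRE
t=9: input=3 -> V=0 FIRE
t=10: input=2 -> V=10
t=11: input=1 -> V=10
t=12: input=2 -> V=0 FIRE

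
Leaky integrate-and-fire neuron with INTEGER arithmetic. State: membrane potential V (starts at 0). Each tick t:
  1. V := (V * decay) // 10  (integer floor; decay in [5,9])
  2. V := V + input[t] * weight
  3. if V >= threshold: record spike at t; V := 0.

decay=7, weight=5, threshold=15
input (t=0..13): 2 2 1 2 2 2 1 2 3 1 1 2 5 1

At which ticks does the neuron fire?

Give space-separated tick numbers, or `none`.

Answer: 1 4 7 8 11 12

Derivation:
t=0: input=2 -> V=10
t=1: input=2 -> V=0 FIRE
t=2: input=1 -> V=5
t=3: input=2 -> V=13
t=4: input=2 -> V=0 FIRE
t=5: input=2 -> V=10
t=6: input=1 -> V=12
t=7: input=2 -> V=0 FIRE
t=8: input=3 -> V=0 FIRE
t=9: input=1 -> V=5
t=10: input=1 -> V=8
t=11: input=2 -> V=0 FIRE
t=12: input=5 -> V=0 FIRE
t=13: input=1 -> V=5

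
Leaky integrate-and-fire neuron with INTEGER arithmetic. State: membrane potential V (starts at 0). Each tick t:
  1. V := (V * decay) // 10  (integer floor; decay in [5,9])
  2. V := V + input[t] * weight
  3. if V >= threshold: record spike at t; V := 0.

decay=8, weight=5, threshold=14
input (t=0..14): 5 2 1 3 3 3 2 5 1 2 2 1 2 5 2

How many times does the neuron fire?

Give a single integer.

Answer: 8

Derivation:
t=0: input=5 -> V=0 FIRE
t=1: input=2 -> V=10
t=2: input=1 -> V=13
t=3: input=3 -> V=0 FIRE
t=4: input=3 -> V=0 FIRE
t=5: input=3 -> V=0 FIRE
t=6: input=2 -> V=10
t=7: input=5 -> V=0 FIRE
t=8: input=1 -> V=5
t=9: input=2 -> V=0 FIRE
t=10: input=2 -> V=10
t=11: input=1 -> V=13
t=12: input=2 -> V=0 FIRE
t=13: input=5 -> V=0 FIRE
t=14: input=2 -> V=10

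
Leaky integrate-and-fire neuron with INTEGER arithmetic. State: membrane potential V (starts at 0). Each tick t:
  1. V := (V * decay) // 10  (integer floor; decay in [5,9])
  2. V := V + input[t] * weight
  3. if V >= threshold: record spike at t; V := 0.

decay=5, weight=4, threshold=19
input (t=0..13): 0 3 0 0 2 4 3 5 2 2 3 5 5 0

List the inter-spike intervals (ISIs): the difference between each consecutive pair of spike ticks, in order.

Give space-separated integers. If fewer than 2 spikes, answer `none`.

Answer: 2 4 1

Derivation:
t=0: input=0 -> V=0
t=1: input=3 -> V=12
t=2: input=0 -> V=6
t=3: input=0 -> V=3
t=4: input=2 -> V=9
t=5: input=4 -> V=0 FIRE
t=6: input=3 -> V=12
t=7: input=5 -> V=0 FIRE
t=8: input=2 -> V=8
t=9: input=2 -> V=12
t=10: input=3 -> V=18
t=11: input=5 -> V=0 FIRE
t=12: input=5 -> V=0 FIRE
t=13: input=0 -> V=0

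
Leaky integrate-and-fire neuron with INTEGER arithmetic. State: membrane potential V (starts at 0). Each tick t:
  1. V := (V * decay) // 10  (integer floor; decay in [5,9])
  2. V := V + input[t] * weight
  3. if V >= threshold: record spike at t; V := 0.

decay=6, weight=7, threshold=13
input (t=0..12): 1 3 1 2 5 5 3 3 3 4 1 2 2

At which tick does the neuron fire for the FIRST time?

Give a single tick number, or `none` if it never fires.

Answer: 1

Derivation:
t=0: input=1 -> V=7
t=1: input=3 -> V=0 FIRE
t=2: input=1 -> V=7
t=3: input=2 -> V=0 FIRE
t=4: input=5 -> V=0 FIRE
t=5: input=5 -> V=0 FIRE
t=6: input=3 -> V=0 FIRE
t=7: input=3 -> V=0 FIRE
t=8: input=3 -> V=0 FIRE
t=9: input=4 -> V=0 FIRE
t=10: input=1 -> V=7
t=11: input=2 -> V=0 FIRE
t=12: input=2 -> V=0 FIRE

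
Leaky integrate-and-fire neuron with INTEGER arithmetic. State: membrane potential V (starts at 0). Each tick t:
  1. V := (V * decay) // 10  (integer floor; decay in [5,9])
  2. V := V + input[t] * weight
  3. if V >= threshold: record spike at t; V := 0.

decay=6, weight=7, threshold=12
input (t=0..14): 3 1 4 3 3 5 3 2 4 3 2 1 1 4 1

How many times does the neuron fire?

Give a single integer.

t=0: input=3 -> V=0 FIRE
t=1: input=1 -> V=7
t=2: input=4 -> V=0 FIRE
t=3: input=3 -> V=0 FIRE
t=4: input=3 -> V=0 FIRE
t=5: input=5 -> V=0 FIRE
t=6: input=3 -> V=0 FIRE
t=7: input=2 -> V=0 FIRE
t=8: input=4 -> V=0 FIRE
t=9: input=3 -> V=0 FIRE
t=10: input=2 -> V=0 FIRE
t=11: input=1 -> V=7
t=12: input=1 -> V=11
t=13: input=4 -> V=0 FIRE
t=14: input=1 -> V=7

Answer: 11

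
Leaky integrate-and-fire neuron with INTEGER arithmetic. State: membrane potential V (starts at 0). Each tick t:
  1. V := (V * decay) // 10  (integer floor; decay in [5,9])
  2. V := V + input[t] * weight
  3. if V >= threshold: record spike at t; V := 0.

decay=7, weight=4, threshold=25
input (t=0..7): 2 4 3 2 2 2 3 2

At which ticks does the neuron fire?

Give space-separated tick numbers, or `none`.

t=0: input=2 -> V=8
t=1: input=4 -> V=21
t=2: input=3 -> V=0 FIRE
t=3: input=2 -> V=8
t=4: input=2 -> V=13
t=5: input=2 -> V=17
t=6: input=3 -> V=23
t=7: input=2 -> V=24

Answer: 2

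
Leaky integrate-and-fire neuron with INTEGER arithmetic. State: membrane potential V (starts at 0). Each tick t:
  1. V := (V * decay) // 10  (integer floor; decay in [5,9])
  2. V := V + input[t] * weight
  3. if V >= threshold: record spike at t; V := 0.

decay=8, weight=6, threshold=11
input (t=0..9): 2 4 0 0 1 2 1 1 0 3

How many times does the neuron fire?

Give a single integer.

Answer: 4

Derivation:
t=0: input=2 -> V=0 FIRE
t=1: input=4 -> V=0 FIRE
t=2: input=0 -> V=0
t=3: input=0 -> V=0
t=4: input=1 -> V=6
t=5: input=2 -> V=0 FIRE
t=6: input=1 -> V=6
t=7: input=1 -> V=10
t=8: input=0 -> V=8
t=9: input=3 -> V=0 FIRE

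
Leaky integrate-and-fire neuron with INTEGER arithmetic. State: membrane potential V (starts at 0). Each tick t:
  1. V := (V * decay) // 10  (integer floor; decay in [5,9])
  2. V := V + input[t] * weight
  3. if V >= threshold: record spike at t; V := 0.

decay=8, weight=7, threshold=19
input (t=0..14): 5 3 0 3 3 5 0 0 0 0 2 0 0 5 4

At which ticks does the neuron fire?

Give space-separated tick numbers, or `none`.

Answer: 0 1 3 4 5 13 14

Derivation:
t=0: input=5 -> V=0 FIRE
t=1: input=3 -> V=0 FIRE
t=2: input=0 -> V=0
t=3: input=3 -> V=0 FIRE
t=4: input=3 -> V=0 FIRE
t=5: input=5 -> V=0 FIRE
t=6: input=0 -> V=0
t=7: input=0 -> V=0
t=8: input=0 -> V=0
t=9: input=0 -> V=0
t=10: input=2 -> V=14
t=11: input=0 -> V=11
t=12: input=0 -> V=8
t=13: input=5 -> V=0 FIRE
t=14: input=4 -> V=0 FIRE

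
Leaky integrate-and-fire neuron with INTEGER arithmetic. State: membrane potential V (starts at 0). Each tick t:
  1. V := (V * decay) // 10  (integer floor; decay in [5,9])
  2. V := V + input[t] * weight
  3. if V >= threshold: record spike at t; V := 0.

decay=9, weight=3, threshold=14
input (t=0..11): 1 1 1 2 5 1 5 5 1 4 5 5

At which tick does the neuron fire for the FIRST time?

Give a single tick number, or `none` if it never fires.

Answer: 4

Derivation:
t=0: input=1 -> V=3
t=1: input=1 -> V=5
t=2: input=1 -> V=7
t=3: input=2 -> V=12
t=4: input=5 -> V=0 FIRE
t=5: input=1 -> V=3
t=6: input=5 -> V=0 FIRE
t=7: input=5 -> V=0 FIRE
t=8: input=1 -> V=3
t=9: input=4 -> V=0 FIRE
t=10: input=5 -> V=0 FIRE
t=11: input=5 -> V=0 FIRE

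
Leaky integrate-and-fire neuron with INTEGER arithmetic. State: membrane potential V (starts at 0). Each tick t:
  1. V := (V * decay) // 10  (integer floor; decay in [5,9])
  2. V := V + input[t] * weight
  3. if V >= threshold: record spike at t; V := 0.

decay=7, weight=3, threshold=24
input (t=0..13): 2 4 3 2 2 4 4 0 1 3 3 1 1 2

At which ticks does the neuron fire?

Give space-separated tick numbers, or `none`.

Answer: 5

Derivation:
t=0: input=2 -> V=6
t=1: input=4 -> V=16
t=2: input=3 -> V=20
t=3: input=2 -> V=20
t=4: input=2 -> V=20
t=5: input=4 -> V=0 FIRE
t=6: input=4 -> V=12
t=7: input=0 -> V=8
t=8: input=1 -> V=8
t=9: input=3 -> V=14
t=10: input=3 -> V=18
t=11: input=1 -> V=15
t=12: input=1 -> V=13
t=13: input=2 -> V=15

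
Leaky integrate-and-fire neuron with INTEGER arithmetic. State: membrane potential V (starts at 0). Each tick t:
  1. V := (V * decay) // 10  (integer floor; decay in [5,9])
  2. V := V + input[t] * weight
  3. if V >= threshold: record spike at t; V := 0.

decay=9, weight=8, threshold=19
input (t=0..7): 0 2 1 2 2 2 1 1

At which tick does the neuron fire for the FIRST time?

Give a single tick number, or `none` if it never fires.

Answer: 2

Derivation:
t=0: input=0 -> V=0
t=1: input=2 -> V=16
t=2: input=1 -> V=0 FIRE
t=3: input=2 -> V=16
t=4: input=2 -> V=0 FIRE
t=5: input=2 -> V=16
t=6: input=1 -> V=0 FIRE
t=7: input=1 -> V=8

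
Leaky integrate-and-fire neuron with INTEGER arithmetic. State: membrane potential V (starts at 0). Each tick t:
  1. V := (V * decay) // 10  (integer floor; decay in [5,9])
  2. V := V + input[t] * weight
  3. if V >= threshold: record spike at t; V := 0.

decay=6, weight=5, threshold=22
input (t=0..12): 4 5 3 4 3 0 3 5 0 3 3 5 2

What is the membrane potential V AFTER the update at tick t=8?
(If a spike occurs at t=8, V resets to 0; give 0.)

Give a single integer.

t=0: input=4 -> V=20
t=1: input=5 -> V=0 FIRE
t=2: input=3 -> V=15
t=3: input=4 -> V=0 FIRE
t=4: input=3 -> V=15
t=5: input=0 -> V=9
t=6: input=3 -> V=20
t=7: input=5 -> V=0 FIRE
t=8: input=0 -> V=0
t=9: input=3 -> V=15
t=10: input=3 -> V=0 FIRE
t=11: input=5 -> V=0 FIRE
t=12: input=2 -> V=10

Answer: 0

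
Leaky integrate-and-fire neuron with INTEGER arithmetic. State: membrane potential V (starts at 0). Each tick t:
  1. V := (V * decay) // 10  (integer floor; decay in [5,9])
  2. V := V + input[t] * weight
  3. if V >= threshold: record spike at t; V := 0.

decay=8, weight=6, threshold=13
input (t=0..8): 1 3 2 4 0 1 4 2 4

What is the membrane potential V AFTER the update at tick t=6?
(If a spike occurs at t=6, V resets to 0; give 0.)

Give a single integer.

t=0: input=1 -> V=6
t=1: input=3 -> V=0 FIRE
t=2: input=2 -> V=12
t=3: input=4 -> V=0 FIRE
t=4: input=0 -> V=0
t=5: input=1 -> V=6
t=6: input=4 -> V=0 FIRE
t=7: input=2 -> V=12
t=8: input=4 -> V=0 FIRE

Answer: 0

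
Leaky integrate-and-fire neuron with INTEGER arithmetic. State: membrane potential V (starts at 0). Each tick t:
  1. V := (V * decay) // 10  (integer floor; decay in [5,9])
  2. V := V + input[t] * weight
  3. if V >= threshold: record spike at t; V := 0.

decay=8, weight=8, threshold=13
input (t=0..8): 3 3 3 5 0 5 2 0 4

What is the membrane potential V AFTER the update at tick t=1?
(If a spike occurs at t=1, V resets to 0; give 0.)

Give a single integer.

Answer: 0

Derivation:
t=0: input=3 -> V=0 FIRE
t=1: input=3 -> V=0 FIRE
t=2: input=3 -> V=0 FIRE
t=3: input=5 -> V=0 FIRE
t=4: input=0 -> V=0
t=5: input=5 -> V=0 FIRE
t=6: input=2 -> V=0 FIRE
t=7: input=0 -> V=0
t=8: input=4 -> V=0 FIRE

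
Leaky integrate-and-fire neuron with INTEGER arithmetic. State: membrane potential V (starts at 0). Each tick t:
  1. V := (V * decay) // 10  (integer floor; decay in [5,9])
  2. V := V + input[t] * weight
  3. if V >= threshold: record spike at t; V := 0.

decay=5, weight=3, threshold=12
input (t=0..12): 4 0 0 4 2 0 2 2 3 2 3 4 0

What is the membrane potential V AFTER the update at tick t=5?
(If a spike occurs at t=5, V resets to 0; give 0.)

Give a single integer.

Answer: 3

Derivation:
t=0: input=4 -> V=0 FIRE
t=1: input=0 -> V=0
t=2: input=0 -> V=0
t=3: input=4 -> V=0 FIRE
t=4: input=2 -> V=6
t=5: input=0 -> V=3
t=6: input=2 -> V=7
t=7: input=2 -> V=9
t=8: input=3 -> V=0 FIRE
t=9: input=2 -> V=6
t=10: input=3 -> V=0 FIRE
t=11: input=4 -> V=0 FIRE
t=12: input=0 -> V=0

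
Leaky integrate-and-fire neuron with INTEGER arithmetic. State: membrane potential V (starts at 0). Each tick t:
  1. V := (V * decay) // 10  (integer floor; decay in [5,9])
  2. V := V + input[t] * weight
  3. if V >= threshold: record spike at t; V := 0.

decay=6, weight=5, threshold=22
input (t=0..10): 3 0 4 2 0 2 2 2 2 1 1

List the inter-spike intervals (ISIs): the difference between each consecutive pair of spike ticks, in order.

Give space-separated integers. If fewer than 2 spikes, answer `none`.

Answer: 6

Derivation:
t=0: input=3 -> V=15
t=1: input=0 -> V=9
t=2: input=4 -> V=0 FIRE
t=3: input=2 -> V=10
t=4: input=0 -> V=6
t=5: input=2 -> V=13
t=6: input=2 -> V=17
t=7: input=2 -> V=20
t=8: input=2 -> V=0 FIRE
t=9: input=1 -> V=5
t=10: input=1 -> V=8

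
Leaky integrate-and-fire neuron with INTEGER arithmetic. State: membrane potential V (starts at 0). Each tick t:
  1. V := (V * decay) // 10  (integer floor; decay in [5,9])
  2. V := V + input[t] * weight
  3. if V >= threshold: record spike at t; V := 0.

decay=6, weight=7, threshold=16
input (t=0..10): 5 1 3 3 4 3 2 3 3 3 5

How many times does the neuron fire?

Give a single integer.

t=0: input=5 -> V=0 FIRE
t=1: input=1 -> V=7
t=2: input=3 -> V=0 FIRE
t=3: input=3 -> V=0 FIRE
t=4: input=4 -> V=0 FIRE
t=5: input=3 -> V=0 FIRE
t=6: input=2 -> V=14
t=7: input=3 -> V=0 FIRE
t=8: input=3 -> V=0 FIRE
t=9: input=3 -> V=0 FIRE
t=10: input=5 -> V=0 FIRE

Answer: 9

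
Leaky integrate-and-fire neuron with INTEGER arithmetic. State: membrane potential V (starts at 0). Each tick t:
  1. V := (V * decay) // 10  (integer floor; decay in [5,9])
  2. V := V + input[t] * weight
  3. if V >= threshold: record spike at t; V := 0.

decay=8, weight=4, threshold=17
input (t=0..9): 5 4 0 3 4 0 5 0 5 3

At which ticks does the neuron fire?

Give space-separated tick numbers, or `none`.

t=0: input=5 -> V=0 FIRE
t=1: input=4 -> V=16
t=2: input=0 -> V=12
t=3: input=3 -> V=0 FIRE
t=4: input=4 -> V=16
t=5: input=0 -> V=12
t=6: input=5 -> V=0 FIRE
t=7: input=0 -> V=0
t=8: input=5 -> V=0 FIRE
t=9: input=3 -> V=12

Answer: 0 3 6 8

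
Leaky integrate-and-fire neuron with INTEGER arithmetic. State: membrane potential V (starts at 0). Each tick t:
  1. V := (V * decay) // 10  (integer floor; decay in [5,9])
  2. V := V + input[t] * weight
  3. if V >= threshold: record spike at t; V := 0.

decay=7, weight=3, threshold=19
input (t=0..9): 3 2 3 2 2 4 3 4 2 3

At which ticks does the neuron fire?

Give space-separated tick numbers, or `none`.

Answer: 5 9

Derivation:
t=0: input=3 -> V=9
t=1: input=2 -> V=12
t=2: input=3 -> V=17
t=3: input=2 -> V=17
t=4: input=2 -> V=17
t=5: input=4 -> V=0 FIRE
t=6: input=3 -> V=9
t=7: input=4 -> V=18
t=8: input=2 -> V=18
t=9: input=3 -> V=0 FIRE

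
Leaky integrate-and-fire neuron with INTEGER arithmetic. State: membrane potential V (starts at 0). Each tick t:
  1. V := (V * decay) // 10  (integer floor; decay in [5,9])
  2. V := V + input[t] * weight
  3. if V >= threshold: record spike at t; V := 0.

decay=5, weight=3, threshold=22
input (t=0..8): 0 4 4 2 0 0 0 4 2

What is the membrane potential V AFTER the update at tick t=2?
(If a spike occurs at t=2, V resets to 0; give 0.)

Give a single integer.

t=0: input=0 -> V=0
t=1: input=4 -> V=12
t=2: input=4 -> V=18
t=3: input=2 -> V=15
t=4: input=0 -> V=7
t=5: input=0 -> V=3
t=6: input=0 -> V=1
t=7: input=4 -> V=12
t=8: input=2 -> V=12

Answer: 18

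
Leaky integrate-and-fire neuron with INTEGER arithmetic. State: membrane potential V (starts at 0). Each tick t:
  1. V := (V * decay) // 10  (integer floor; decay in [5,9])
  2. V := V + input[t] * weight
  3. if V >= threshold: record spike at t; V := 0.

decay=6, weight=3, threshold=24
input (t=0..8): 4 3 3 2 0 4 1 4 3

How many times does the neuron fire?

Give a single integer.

t=0: input=4 -> V=12
t=1: input=3 -> V=16
t=2: input=3 -> V=18
t=3: input=2 -> V=16
t=4: input=0 -> V=9
t=5: input=4 -> V=17
t=6: input=1 -> V=13
t=7: input=4 -> V=19
t=8: input=3 -> V=20

Answer: 0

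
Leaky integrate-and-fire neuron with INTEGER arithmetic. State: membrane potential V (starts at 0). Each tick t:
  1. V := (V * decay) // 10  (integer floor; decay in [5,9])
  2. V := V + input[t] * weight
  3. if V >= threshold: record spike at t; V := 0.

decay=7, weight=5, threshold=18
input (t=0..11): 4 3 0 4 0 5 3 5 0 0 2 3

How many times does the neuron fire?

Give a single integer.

Answer: 5

Derivation:
t=0: input=4 -> V=0 FIRE
t=1: input=3 -> V=15
t=2: input=0 -> V=10
t=3: input=4 -> V=0 FIRE
t=4: input=0 -> V=0
t=5: input=5 -> V=0 FIRE
t=6: input=3 -> V=15
t=7: input=5 -> V=0 FIRE
t=8: input=0 -> V=0
t=9: input=0 -> V=0
t=10: input=2 -> V=10
t=11: input=3 -> V=0 FIRE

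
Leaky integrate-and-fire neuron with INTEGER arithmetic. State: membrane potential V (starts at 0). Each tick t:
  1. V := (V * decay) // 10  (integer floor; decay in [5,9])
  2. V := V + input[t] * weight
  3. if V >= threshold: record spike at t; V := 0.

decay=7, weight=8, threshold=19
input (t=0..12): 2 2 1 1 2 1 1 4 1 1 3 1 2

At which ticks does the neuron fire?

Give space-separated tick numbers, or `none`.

t=0: input=2 -> V=16
t=1: input=2 -> V=0 FIRE
t=2: input=1 -> V=8
t=3: input=1 -> V=13
t=4: input=2 -> V=0 FIRE
t=5: input=1 -> V=8
t=6: input=1 -> V=13
t=7: input=4 -> V=0 FIRE
t=8: input=1 -> V=8
t=9: input=1 -> V=13
t=10: input=3 -> V=0 FIRE
t=11: input=1 -> V=8
t=12: input=2 -> V=0 FIRE

Answer: 1 4 7 10 12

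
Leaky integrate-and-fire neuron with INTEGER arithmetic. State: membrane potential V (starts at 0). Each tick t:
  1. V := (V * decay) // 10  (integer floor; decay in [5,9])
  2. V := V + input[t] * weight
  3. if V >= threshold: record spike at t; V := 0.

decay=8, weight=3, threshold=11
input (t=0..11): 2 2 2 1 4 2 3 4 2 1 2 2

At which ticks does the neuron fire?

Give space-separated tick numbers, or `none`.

Answer: 2 4 6 7 10

Derivation:
t=0: input=2 -> V=6
t=1: input=2 -> V=10
t=2: input=2 -> V=0 FIRE
t=3: input=1 -> V=3
t=4: input=4 -> V=0 FIRE
t=5: input=2 -> V=6
t=6: input=3 -> V=0 FIRE
t=7: input=4 -> V=0 FIRE
t=8: input=2 -> V=6
t=9: input=1 -> V=7
t=10: input=2 -> V=0 FIRE
t=11: input=2 -> V=6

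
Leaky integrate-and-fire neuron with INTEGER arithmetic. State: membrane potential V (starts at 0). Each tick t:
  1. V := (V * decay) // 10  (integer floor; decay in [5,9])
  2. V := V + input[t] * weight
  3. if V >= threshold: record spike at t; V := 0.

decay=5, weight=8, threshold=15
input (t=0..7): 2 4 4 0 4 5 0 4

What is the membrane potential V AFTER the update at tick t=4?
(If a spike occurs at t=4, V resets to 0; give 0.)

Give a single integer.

t=0: input=2 -> V=0 FIRE
t=1: input=4 -> V=0 FIRE
t=2: input=4 -> V=0 FIRE
t=3: input=0 -> V=0
t=4: input=4 -> V=0 FIRE
t=5: input=5 -> V=0 FIRE
t=6: input=0 -> V=0
t=7: input=4 -> V=0 FIRE

Answer: 0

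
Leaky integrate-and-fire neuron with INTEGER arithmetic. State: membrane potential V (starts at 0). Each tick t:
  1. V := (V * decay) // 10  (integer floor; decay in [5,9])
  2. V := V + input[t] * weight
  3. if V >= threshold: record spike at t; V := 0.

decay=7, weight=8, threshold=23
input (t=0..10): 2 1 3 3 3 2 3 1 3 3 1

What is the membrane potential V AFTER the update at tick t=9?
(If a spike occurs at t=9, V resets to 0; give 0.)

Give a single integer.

Answer: 0

Derivation:
t=0: input=2 -> V=16
t=1: input=1 -> V=19
t=2: input=3 -> V=0 FIRE
t=3: input=3 -> V=0 FIRE
t=4: input=3 -> V=0 FIRE
t=5: input=2 -> V=16
t=6: input=3 -> V=0 FIRE
t=7: input=1 -> V=8
t=8: input=3 -> V=0 FIRE
t=9: input=3 -> V=0 FIRE
t=10: input=1 -> V=8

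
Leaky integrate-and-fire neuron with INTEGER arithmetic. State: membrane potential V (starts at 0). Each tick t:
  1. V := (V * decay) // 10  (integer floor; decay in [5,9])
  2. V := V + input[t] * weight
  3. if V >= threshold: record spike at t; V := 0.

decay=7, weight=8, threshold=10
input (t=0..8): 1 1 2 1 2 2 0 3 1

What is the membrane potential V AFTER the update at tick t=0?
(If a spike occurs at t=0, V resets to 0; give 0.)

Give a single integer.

Answer: 8

Derivation:
t=0: input=1 -> V=8
t=1: input=1 -> V=0 FIRE
t=2: input=2 -> V=0 FIRE
t=3: input=1 -> V=8
t=4: input=2 -> V=0 FIRE
t=5: input=2 -> V=0 FIRE
t=6: input=0 -> V=0
t=7: input=3 -> V=0 FIRE
t=8: input=1 -> V=8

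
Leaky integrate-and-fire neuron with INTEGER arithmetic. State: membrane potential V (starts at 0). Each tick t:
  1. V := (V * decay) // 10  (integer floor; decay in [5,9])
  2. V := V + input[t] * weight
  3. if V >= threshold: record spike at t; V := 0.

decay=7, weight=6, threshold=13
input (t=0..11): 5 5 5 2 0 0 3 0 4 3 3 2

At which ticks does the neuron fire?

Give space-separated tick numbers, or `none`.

t=0: input=5 -> V=0 FIRE
t=1: input=5 -> V=0 FIRE
t=2: input=5 -> V=0 FIRE
t=3: input=2 -> V=12
t=4: input=0 -> V=8
t=5: input=0 -> V=5
t=6: input=3 -> V=0 FIRE
t=7: input=0 -> V=0
t=8: input=4 -> V=0 FIRE
t=9: input=3 -> V=0 FIRE
t=10: input=3 -> V=0 FIRE
t=11: input=2 -> V=12

Answer: 0 1 2 6 8 9 10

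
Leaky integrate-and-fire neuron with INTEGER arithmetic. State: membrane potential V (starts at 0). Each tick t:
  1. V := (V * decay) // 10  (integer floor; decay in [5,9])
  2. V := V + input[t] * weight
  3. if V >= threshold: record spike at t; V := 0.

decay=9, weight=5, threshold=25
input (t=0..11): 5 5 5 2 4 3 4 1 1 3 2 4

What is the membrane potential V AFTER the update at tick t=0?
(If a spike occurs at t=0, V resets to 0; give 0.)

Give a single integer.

Answer: 0

Derivation:
t=0: input=5 -> V=0 FIRE
t=1: input=5 -> V=0 FIRE
t=2: input=5 -> V=0 FIRE
t=3: input=2 -> V=10
t=4: input=4 -> V=0 FIRE
t=5: input=3 -> V=15
t=6: input=4 -> V=0 FIRE
t=7: input=1 -> V=5
t=8: input=1 -> V=9
t=9: input=3 -> V=23
t=10: input=2 -> V=0 FIRE
t=11: input=4 -> V=20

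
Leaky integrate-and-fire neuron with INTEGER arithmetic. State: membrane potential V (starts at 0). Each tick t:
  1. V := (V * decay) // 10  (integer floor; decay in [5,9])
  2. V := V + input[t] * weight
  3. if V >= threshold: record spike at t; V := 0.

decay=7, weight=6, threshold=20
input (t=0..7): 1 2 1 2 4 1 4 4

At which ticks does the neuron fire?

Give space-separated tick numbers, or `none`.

Answer: 3 4 6 7

Derivation:
t=0: input=1 -> V=6
t=1: input=2 -> V=16
t=2: input=1 -> V=17
t=3: input=2 -> V=0 FIRE
t=4: input=4 -> V=0 FIRE
t=5: input=1 -> V=6
t=6: input=4 -> V=0 FIRE
t=7: input=4 -> V=0 FIRE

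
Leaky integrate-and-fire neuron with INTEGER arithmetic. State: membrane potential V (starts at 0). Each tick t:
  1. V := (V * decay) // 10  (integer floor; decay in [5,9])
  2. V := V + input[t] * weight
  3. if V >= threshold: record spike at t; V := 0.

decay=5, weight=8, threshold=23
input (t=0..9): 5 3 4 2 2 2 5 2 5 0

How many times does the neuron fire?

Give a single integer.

t=0: input=5 -> V=0 FIRE
t=1: input=3 -> V=0 FIRE
t=2: input=4 -> V=0 FIRE
t=3: input=2 -> V=16
t=4: input=2 -> V=0 FIRE
t=5: input=2 -> V=16
t=6: input=5 -> V=0 FIRE
t=7: input=2 -> V=16
t=8: input=5 -> V=0 FIRE
t=9: input=0 -> V=0

Answer: 6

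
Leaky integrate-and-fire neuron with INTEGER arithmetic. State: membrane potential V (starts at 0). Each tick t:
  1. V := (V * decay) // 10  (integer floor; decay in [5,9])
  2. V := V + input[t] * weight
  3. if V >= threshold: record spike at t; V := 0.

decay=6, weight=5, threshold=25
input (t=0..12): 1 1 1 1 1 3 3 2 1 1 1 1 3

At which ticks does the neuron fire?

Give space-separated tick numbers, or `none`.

t=0: input=1 -> V=5
t=1: input=1 -> V=8
t=2: input=1 -> V=9
t=3: input=1 -> V=10
t=4: input=1 -> V=11
t=5: input=3 -> V=21
t=6: input=3 -> V=0 FIRE
t=7: input=2 -> V=10
t=8: input=1 -> V=11
t=9: input=1 -> V=11
t=10: input=1 -> V=11
t=11: input=1 -> V=11
t=12: input=3 -> V=21

Answer: 6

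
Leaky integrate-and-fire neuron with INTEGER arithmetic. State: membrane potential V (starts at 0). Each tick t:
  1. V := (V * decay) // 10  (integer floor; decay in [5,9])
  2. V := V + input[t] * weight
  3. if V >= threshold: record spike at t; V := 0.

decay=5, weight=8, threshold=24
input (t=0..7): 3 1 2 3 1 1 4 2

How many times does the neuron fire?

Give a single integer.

Answer: 3

Derivation:
t=0: input=3 -> V=0 FIRE
t=1: input=1 -> V=8
t=2: input=2 -> V=20
t=3: input=3 -> V=0 FIRE
t=4: input=1 -> V=8
t=5: input=1 -> V=12
t=6: input=4 -> V=0 FIRE
t=7: input=2 -> V=16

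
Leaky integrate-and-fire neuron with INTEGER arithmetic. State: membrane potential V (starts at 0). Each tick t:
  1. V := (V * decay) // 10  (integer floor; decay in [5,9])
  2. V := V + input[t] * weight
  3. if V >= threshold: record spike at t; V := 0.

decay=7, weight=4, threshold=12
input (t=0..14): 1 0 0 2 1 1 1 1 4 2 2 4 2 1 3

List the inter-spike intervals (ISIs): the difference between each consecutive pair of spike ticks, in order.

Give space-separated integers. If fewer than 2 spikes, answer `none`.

t=0: input=1 -> V=4
t=1: input=0 -> V=2
t=2: input=0 -> V=1
t=3: input=2 -> V=8
t=4: input=1 -> V=9
t=5: input=1 -> V=10
t=6: input=1 -> V=11
t=7: input=1 -> V=11
t=8: input=4 -> V=0 FIRE
t=9: input=2 -> V=8
t=10: input=2 -> V=0 FIRE
t=11: input=4 -> V=0 FIRE
t=12: input=2 -> V=8
t=13: input=1 -> V=9
t=14: input=3 -> V=0 FIRE

Answer: 2 1 3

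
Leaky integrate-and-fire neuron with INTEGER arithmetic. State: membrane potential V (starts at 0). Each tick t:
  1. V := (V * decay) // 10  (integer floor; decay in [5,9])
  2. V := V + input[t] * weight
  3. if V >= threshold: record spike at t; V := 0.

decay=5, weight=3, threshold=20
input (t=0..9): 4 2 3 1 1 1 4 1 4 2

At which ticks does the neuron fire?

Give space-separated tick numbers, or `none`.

t=0: input=4 -> V=12
t=1: input=2 -> V=12
t=2: input=3 -> V=15
t=3: input=1 -> V=10
t=4: input=1 -> V=8
t=5: input=1 -> V=7
t=6: input=4 -> V=15
t=7: input=1 -> V=10
t=8: input=4 -> V=17
t=9: input=2 -> V=14

Answer: none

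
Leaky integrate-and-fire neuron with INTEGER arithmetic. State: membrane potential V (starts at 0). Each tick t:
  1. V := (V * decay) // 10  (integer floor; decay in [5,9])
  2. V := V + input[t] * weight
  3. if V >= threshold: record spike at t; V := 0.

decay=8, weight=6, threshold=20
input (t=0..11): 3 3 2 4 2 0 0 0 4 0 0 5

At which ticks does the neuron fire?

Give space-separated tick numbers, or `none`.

t=0: input=3 -> V=18
t=1: input=3 -> V=0 FIRE
t=2: input=2 -> V=12
t=3: input=4 -> V=0 FIRE
t=4: input=2 -> V=12
t=5: input=0 -> V=9
t=6: input=0 -> V=7
t=7: input=0 -> V=5
t=8: input=4 -> V=0 FIRE
t=9: input=0 -> V=0
t=10: input=0 -> V=0
t=11: input=5 -> V=0 FIRE

Answer: 1 3 8 11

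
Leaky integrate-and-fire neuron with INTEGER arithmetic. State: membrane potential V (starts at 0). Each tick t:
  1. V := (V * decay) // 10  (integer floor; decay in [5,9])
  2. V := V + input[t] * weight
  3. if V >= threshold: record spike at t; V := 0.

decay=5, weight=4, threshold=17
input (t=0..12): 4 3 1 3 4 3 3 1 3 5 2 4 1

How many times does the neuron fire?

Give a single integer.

t=0: input=4 -> V=16
t=1: input=3 -> V=0 FIRE
t=2: input=1 -> V=4
t=3: input=3 -> V=14
t=4: input=4 -> V=0 FIRE
t=5: input=3 -> V=12
t=6: input=3 -> V=0 FIRE
t=7: input=1 -> V=4
t=8: input=3 -> V=14
t=9: input=5 -> V=0 FIRE
t=10: input=2 -> V=8
t=11: input=4 -> V=0 FIRE
t=12: input=1 -> V=4

Answer: 5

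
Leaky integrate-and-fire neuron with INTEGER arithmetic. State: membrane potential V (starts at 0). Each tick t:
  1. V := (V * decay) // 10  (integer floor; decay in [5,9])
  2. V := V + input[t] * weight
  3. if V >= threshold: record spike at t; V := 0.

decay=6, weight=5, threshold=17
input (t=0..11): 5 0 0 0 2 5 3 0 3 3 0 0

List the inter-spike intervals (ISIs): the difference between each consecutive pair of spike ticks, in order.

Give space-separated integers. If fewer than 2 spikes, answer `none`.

t=0: input=5 -> V=0 FIRE
t=1: input=0 -> V=0
t=2: input=0 -> V=0
t=3: input=0 -> V=0
t=4: input=2 -> V=10
t=5: input=5 -> V=0 FIRE
t=6: input=3 -> V=15
t=7: input=0 -> V=9
t=8: input=3 -> V=0 FIRE
t=9: input=3 -> V=15
t=10: input=0 -> V=9
t=11: input=0 -> V=5

Answer: 5 3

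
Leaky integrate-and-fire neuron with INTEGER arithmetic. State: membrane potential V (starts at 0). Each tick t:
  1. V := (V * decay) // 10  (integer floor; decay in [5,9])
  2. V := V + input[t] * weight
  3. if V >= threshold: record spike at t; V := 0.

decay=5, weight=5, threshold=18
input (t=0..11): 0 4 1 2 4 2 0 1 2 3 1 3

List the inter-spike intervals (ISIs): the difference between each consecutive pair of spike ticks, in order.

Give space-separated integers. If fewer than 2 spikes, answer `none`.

t=0: input=0 -> V=0
t=1: input=4 -> V=0 FIRE
t=2: input=1 -> V=5
t=3: input=2 -> V=12
t=4: input=4 -> V=0 FIRE
t=5: input=2 -> V=10
t=6: input=0 -> V=5
t=7: input=1 -> V=7
t=8: input=2 -> V=13
t=9: input=3 -> V=0 FIRE
t=10: input=1 -> V=5
t=11: input=3 -> V=17

Answer: 3 5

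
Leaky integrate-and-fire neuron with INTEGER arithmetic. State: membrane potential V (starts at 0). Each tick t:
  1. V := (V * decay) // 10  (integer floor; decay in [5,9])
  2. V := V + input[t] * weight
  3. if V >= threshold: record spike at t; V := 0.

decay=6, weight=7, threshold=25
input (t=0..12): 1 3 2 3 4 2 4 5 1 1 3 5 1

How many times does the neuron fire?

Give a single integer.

t=0: input=1 -> V=7
t=1: input=3 -> V=0 FIRE
t=2: input=2 -> V=14
t=3: input=3 -> V=0 FIRE
t=4: input=4 -> V=0 FIRE
t=5: input=2 -> V=14
t=6: input=4 -> V=0 FIRE
t=7: input=5 -> V=0 FIRE
t=8: input=1 -> V=7
t=9: input=1 -> V=11
t=10: input=3 -> V=0 FIRE
t=11: input=5 -> V=0 FIRE
t=12: input=1 -> V=7

Answer: 7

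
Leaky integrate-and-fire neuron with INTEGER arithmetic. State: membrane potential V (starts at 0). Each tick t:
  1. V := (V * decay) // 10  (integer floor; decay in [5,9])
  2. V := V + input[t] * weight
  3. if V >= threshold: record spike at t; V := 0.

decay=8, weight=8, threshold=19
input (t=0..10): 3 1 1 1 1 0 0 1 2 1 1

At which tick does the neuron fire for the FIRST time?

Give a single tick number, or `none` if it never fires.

Answer: 0

Derivation:
t=0: input=3 -> V=0 FIRE
t=1: input=1 -> V=8
t=2: input=1 -> V=14
t=3: input=1 -> V=0 FIRE
t=4: input=1 -> V=8
t=5: input=0 -> V=6
t=6: input=0 -> V=4
t=7: input=1 -> V=11
t=8: input=2 -> V=0 FIRE
t=9: input=1 -> V=8
t=10: input=1 -> V=14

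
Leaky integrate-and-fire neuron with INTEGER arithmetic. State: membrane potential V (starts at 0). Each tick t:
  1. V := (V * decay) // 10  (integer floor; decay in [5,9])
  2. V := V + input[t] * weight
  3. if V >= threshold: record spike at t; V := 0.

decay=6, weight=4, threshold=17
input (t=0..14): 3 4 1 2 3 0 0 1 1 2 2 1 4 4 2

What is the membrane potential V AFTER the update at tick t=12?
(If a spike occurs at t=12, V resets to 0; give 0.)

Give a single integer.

Answer: 0

Derivation:
t=0: input=3 -> V=12
t=1: input=4 -> V=0 FIRE
t=2: input=1 -> V=4
t=3: input=2 -> V=10
t=4: input=3 -> V=0 FIRE
t=5: input=0 -> V=0
t=6: input=0 -> V=0
t=7: input=1 -> V=4
t=8: input=1 -> V=6
t=9: input=2 -> V=11
t=10: input=2 -> V=14
t=11: input=1 -> V=12
t=12: input=4 -> V=0 FIRE
t=13: input=4 -> V=16
t=14: input=2 -> V=0 FIRE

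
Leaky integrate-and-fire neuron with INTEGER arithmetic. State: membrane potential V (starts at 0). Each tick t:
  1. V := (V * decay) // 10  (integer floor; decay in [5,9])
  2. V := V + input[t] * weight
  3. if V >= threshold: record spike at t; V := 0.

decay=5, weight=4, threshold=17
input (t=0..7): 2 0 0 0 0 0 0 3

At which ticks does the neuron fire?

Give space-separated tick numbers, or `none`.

t=0: input=2 -> V=8
t=1: input=0 -> V=4
t=2: input=0 -> V=2
t=3: input=0 -> V=1
t=4: input=0 -> V=0
t=5: input=0 -> V=0
t=6: input=0 -> V=0
t=7: input=3 -> V=12

Answer: none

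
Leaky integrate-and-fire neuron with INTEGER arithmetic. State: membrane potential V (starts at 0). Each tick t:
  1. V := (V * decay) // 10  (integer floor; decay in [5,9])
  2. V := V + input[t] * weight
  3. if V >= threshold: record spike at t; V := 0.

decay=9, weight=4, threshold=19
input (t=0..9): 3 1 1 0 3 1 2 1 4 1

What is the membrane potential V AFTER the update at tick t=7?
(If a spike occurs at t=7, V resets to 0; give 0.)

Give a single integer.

Answer: 13

Derivation:
t=0: input=3 -> V=12
t=1: input=1 -> V=14
t=2: input=1 -> V=16
t=3: input=0 -> V=14
t=4: input=3 -> V=0 FIRE
t=5: input=1 -> V=4
t=6: input=2 -> V=11
t=7: input=1 -> V=13
t=8: input=4 -> V=0 FIRE
t=9: input=1 -> V=4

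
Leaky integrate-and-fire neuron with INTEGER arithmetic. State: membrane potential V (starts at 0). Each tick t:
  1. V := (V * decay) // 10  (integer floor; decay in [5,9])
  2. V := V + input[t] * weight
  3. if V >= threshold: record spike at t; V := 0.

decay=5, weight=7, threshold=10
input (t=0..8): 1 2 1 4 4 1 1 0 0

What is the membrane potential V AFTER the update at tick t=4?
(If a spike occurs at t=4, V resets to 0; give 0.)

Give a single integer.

t=0: input=1 -> V=7
t=1: input=2 -> V=0 FIRE
t=2: input=1 -> V=7
t=3: input=4 -> V=0 FIRE
t=4: input=4 -> V=0 FIRE
t=5: input=1 -> V=7
t=6: input=1 -> V=0 FIRE
t=7: input=0 -> V=0
t=8: input=0 -> V=0

Answer: 0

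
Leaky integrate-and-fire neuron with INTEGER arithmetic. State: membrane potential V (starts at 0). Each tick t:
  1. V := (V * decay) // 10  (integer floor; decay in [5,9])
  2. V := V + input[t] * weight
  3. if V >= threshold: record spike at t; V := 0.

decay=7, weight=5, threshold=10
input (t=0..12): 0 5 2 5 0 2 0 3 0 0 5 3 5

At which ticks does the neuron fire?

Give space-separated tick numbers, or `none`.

t=0: input=0 -> V=0
t=1: input=5 -> V=0 FIRE
t=2: input=2 -> V=0 FIRE
t=3: input=5 -> V=0 FIRE
t=4: input=0 -> V=0
t=5: input=2 -> V=0 FIRE
t=6: input=0 -> V=0
t=7: input=3 -> V=0 FIRE
t=8: input=0 -> V=0
t=9: input=0 -> V=0
t=10: input=5 -> V=0 FIRE
t=11: input=3 -> V=0 FIRE
t=12: input=5 -> V=0 FIRE

Answer: 1 2 3 5 7 10 11 12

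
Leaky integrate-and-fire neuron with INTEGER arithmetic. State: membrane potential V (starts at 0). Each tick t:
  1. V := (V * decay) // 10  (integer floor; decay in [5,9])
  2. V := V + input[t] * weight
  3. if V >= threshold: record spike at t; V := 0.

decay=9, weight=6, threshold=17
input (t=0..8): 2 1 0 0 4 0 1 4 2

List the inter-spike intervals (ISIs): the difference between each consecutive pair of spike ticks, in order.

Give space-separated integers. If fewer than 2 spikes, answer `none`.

t=0: input=2 -> V=12
t=1: input=1 -> V=16
t=2: input=0 -> V=14
t=3: input=0 -> V=12
t=4: input=4 -> V=0 FIRE
t=5: input=0 -> V=0
t=6: input=1 -> V=6
t=7: input=4 -> V=0 FIRE
t=8: input=2 -> V=12

Answer: 3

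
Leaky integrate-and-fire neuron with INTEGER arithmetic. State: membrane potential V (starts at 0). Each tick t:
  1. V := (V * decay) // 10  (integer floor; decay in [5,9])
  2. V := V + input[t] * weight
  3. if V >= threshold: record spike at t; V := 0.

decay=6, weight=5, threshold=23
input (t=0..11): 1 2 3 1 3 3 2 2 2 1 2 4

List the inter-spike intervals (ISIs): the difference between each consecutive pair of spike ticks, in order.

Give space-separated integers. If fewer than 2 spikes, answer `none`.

t=0: input=1 -> V=5
t=1: input=2 -> V=13
t=2: input=3 -> V=22
t=3: input=1 -> V=18
t=4: input=3 -> V=0 FIRE
t=5: input=3 -> V=15
t=6: input=2 -> V=19
t=7: input=2 -> V=21
t=8: input=2 -> V=22
t=9: input=1 -> V=18
t=10: input=2 -> V=20
t=11: input=4 -> V=0 FIRE

Answer: 7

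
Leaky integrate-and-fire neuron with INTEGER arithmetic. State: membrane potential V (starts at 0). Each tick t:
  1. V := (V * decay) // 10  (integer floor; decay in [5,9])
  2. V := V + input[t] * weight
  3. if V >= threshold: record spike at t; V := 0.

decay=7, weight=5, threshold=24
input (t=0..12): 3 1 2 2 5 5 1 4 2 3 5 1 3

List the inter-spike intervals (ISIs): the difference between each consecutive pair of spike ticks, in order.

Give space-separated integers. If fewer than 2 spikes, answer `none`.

Answer: 1 1 3 2

Derivation:
t=0: input=3 -> V=15
t=1: input=1 -> V=15
t=2: input=2 -> V=20
t=3: input=2 -> V=0 FIRE
t=4: input=5 -> V=0 FIRE
t=5: input=5 -> V=0 FIRE
t=6: input=1 -> V=5
t=7: input=4 -> V=23
t=8: input=2 -> V=0 FIRE
t=9: input=3 -> V=15
t=10: input=5 -> V=0 FIRE
t=11: input=1 -> V=5
t=12: input=3 -> V=18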